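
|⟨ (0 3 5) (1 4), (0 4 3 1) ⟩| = 120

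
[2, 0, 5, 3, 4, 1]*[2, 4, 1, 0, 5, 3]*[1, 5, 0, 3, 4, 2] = [5, 0, 3, 1, 2, 4]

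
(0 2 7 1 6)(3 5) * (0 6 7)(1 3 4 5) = (0 2)(1 7 3)(4 5)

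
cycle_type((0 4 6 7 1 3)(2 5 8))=3.6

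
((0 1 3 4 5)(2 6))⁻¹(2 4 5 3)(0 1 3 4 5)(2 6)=(0 4 6 5)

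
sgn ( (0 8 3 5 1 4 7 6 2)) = 1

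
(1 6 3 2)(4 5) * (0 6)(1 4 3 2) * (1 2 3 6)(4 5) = (0 1)(2 5 6 3)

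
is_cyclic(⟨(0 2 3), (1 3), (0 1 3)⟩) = no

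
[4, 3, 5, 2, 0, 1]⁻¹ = [4, 5, 3, 1, 0, 2]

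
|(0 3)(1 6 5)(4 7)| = 6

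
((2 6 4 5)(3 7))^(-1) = (2 5 4 6)(3 7)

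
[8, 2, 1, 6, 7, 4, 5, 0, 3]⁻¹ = [7, 2, 1, 8, 5, 6, 3, 4, 0]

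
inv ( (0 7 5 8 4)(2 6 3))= (0 4 8 5 7)(2 3 6)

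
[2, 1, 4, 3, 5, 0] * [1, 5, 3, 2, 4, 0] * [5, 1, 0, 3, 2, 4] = [3, 4, 2, 0, 5, 1]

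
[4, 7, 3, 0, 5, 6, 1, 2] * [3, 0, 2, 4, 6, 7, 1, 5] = [6, 5, 4, 3, 7, 1, 0, 2]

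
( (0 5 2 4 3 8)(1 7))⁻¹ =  (0 8 3 4 2 5)(1 7)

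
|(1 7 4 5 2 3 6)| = 7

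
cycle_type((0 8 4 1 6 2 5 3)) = 8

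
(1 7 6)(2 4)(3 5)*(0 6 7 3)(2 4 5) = (0 6 1 3 2 5)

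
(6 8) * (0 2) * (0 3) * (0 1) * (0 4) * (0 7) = (0 2 3 1 4 7)(6 8)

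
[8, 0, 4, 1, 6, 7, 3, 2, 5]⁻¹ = [1, 3, 7, 6, 2, 8, 4, 5, 0]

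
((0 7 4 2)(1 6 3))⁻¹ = (0 2 4 7)(1 3 6)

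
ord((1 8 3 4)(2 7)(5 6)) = 4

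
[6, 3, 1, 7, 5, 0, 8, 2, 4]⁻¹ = [5, 2, 7, 1, 8, 4, 0, 3, 6]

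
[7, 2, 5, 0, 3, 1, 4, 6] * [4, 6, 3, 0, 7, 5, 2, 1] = [1, 3, 5, 4, 0, 6, 7, 2]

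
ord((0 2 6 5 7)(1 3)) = 10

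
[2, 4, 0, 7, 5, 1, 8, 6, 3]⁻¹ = [2, 5, 0, 8, 1, 4, 7, 3, 6]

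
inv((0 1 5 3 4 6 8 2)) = (0 2 8 6 4 3 5 1)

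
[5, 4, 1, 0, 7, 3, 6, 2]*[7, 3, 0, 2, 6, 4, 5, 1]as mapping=[0→4, 1→6, 2→3, 3→7, 4→1, 5→2, 6→5, 7→0]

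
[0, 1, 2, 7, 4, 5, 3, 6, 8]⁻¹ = [0, 1, 2, 6, 4, 5, 7, 3, 8]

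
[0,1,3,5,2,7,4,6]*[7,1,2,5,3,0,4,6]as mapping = [0→7,1→1,2→5,3→0,4→2,5→6,6→3,7→4]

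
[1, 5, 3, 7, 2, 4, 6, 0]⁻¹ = [7, 0, 4, 2, 5, 1, 6, 3]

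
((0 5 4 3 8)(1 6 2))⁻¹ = (0 8 3 4 5)(1 2 6)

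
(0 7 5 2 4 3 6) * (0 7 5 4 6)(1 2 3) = (0 5 3)(1 2 6 7 4)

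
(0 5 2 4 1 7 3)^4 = (0 1 5 7 2 3 4)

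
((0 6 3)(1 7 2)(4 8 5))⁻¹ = (0 3 6)(1 2 7)(4 5 8)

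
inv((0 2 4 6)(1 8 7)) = (0 6 4 2)(1 7 8)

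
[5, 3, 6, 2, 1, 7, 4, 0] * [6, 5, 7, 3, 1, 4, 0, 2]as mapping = [0→4, 1→3, 2→0, 3→7, 4→5, 5→2, 6→1, 7→6]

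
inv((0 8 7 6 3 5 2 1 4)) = (0 4 1 2 5 3 6 7 8)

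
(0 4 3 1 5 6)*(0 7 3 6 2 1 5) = (0 4 6 7 3 5 2 1)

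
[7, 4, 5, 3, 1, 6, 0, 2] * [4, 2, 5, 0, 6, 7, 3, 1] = [1, 6, 7, 0, 2, 3, 4, 5]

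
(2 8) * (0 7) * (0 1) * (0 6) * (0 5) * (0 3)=(0 7 1 6 5 3)(2 8)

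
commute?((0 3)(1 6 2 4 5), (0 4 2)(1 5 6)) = no:(0 3)(1 6 2 4 5)*(0 4 2)(1 5 6) = (0 3 4 6), (0 4 2)(1 5 6)*(0 3)(1 6 2 4 5) = (0 5 2 3)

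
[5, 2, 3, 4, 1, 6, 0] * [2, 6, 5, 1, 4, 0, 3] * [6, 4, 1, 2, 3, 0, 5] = [6, 0, 4, 3, 5, 2, 1]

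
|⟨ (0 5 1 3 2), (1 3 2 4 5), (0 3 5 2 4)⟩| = 360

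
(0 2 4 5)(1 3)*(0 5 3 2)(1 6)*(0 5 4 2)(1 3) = (0 5 4 1)(3 6)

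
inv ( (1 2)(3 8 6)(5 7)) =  (1 2)(3 6 8)(5 7)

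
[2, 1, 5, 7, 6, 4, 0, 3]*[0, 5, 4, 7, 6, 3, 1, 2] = [4, 5, 3, 2, 1, 6, 0, 7]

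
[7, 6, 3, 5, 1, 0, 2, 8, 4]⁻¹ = [5, 4, 6, 2, 8, 3, 1, 0, 7]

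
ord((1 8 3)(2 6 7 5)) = 12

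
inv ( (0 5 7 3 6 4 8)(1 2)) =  (0 8 4 6 3 7 5)(1 2)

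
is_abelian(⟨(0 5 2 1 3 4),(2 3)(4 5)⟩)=no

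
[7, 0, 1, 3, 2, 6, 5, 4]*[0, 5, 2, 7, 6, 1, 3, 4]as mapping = [0→4, 1→0, 2→5, 3→7, 4→2, 5→3, 6→1, 7→6]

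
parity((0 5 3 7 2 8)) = odd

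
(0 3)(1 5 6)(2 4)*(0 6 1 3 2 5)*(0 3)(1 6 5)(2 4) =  (0 4 1 3 5 6)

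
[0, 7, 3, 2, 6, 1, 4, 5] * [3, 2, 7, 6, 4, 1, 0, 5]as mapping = [0→3, 1→5, 2→6, 3→7, 4→0, 5→2, 6→4, 7→1]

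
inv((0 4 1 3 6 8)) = (0 8 6 3 1 4)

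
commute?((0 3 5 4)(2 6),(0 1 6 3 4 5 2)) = no:(0 3 5 4)(2 6) * (0 1 6 3 4 5 2) = (0 4 1 6)(2 3),(0 1 6 3 4 5 2) * (0 3 5 4)(2 6) = (0 1 2 3)(5 6)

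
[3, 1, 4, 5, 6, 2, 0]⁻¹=[6, 1, 5, 0, 2, 3, 4]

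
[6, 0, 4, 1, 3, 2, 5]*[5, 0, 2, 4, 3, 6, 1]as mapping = [0→1, 1→5, 2→3, 3→0, 4→4, 5→2, 6→6]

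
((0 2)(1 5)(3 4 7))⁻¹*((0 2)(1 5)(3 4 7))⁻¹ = (3 4 7)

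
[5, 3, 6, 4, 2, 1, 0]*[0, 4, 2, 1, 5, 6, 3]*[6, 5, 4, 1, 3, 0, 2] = [2, 5, 1, 0, 4, 3, 6]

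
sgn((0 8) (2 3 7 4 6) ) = -1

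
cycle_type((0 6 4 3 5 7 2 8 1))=9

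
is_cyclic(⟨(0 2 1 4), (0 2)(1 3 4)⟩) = no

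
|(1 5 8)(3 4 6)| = 3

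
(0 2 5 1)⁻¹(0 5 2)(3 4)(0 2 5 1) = (1 5 2)(3 4)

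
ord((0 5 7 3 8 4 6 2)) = 8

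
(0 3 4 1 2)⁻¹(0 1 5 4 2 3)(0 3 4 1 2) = (0 4 3 2 5 1)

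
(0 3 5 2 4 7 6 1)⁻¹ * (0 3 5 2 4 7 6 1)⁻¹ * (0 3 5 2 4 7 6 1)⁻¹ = (0 7 5 1 4 3 6 2)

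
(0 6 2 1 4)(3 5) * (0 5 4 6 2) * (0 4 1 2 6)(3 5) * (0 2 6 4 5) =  (0 4 3 1 2 6 5)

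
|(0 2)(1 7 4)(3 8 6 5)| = 12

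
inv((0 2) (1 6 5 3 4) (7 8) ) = (0 2) (1 4 3 5 6) (7 8) 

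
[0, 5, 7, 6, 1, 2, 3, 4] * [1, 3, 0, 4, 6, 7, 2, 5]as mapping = [0→1, 1→7, 2→5, 3→2, 4→3, 5→0, 6→4, 7→6]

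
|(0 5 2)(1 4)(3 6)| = 6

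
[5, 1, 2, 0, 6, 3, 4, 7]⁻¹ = [3, 1, 2, 5, 6, 0, 4, 7]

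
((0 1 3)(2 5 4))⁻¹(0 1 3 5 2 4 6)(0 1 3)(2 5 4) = (0 4 5 2 6 1 3)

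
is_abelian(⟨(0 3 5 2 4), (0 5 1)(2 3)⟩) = no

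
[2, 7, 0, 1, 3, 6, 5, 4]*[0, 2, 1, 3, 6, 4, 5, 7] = [1, 7, 0, 2, 3, 5, 4, 6]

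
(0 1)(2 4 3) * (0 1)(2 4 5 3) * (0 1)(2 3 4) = (0 1)(2 5 4 3)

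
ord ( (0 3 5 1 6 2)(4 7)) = 6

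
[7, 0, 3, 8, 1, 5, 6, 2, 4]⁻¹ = [1, 4, 7, 2, 8, 5, 6, 0, 3]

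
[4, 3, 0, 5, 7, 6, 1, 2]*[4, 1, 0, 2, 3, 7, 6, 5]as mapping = [0→3, 1→2, 2→4, 3→7, 4→5, 5→6, 6→1, 7→0]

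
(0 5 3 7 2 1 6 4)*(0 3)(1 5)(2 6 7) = (0 1 7 6 4 3 2 5)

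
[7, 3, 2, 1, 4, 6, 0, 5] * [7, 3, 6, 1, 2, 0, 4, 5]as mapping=[0→5, 1→1, 2→6, 3→3, 4→2, 5→4, 6→7, 7→0]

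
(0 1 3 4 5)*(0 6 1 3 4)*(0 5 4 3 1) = (0 1 3 5 6)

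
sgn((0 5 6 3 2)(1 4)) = -1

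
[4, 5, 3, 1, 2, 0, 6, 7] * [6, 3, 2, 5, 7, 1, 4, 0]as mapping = [0→7, 1→1, 2→5, 3→3, 4→2, 5→6, 6→4, 7→0]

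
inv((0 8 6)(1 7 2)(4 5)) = (0 6 8)(1 2 7)(4 5)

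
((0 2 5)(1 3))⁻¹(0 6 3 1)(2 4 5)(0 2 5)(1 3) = (0 5 4)(1 3 2 6)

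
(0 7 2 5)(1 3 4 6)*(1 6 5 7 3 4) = (0 3 1 4 5)(2 7)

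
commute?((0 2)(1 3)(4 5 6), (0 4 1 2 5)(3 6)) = no:(0 2)(1 3)(4 5 6) * (0 4 1 2 5)(3 6) = (0 5 3 2 4)(1 6), (0 4 1 2 5)(3 6) * (0 2)(1 3)(4 5 6) = (0 5 2 6 1)(3 4)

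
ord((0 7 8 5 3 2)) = 6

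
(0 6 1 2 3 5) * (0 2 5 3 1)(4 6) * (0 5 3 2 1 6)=(0 4)(1 3 2 6 5)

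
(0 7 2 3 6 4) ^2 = (0 2 6) (3 4 7) 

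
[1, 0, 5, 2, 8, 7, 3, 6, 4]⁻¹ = [1, 0, 3, 6, 8, 2, 7, 5, 4]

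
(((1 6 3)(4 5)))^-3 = (4 5)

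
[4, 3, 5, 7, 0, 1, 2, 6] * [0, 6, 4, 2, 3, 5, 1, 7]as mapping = [0→3, 1→2, 2→5, 3→7, 4→0, 5→6, 6→4, 7→1]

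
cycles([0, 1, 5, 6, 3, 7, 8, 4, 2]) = (2 5 7 4 3 6 8)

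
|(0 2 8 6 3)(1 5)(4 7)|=10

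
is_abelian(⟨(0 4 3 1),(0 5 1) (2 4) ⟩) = no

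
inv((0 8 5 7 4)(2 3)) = (0 4 7 5 8)(2 3)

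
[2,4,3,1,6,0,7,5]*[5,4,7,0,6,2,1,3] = [7,6,0,4,1,5,3,2]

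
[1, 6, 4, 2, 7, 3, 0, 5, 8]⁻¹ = [6, 0, 3, 5, 2, 7, 1, 4, 8]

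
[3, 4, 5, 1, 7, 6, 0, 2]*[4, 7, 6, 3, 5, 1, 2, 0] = [3, 5, 1, 7, 0, 2, 4, 6]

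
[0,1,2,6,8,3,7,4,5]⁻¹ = [0,1,2,5,7,8,3,6,4]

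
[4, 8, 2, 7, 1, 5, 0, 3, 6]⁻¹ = [6, 4, 2, 7, 0, 5, 8, 3, 1]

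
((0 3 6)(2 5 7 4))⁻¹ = (0 6 3)(2 4 7 5)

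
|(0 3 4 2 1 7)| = 6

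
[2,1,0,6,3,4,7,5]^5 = [2,1,0,3,4,5,6,7]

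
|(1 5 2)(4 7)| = 6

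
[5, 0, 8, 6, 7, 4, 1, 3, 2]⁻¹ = [1, 6, 8, 7, 5, 0, 3, 4, 2]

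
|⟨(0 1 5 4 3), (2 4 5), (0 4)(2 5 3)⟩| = 720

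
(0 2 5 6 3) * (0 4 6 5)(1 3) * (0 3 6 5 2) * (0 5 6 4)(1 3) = (0 5 2 1 4 6 3)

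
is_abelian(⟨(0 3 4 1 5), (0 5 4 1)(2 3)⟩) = no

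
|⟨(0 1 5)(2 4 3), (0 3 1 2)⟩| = 120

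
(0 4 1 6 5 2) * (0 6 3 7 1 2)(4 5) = (0 5)(1 3 7)(2 6 4)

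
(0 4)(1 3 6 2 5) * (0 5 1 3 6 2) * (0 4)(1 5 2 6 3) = (1 3 6 4 2 5)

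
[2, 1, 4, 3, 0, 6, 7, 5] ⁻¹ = [4, 1, 0, 3, 2, 7, 5, 6] 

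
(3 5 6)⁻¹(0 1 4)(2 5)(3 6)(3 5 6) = (0 1 4)(2 6)(3 5)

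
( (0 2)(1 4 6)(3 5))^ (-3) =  (0 2)(3 5)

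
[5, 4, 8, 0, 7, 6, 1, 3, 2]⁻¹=[3, 6, 8, 7, 1, 0, 5, 4, 2]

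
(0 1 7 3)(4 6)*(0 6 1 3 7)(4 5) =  (0 3 6 5 4 1)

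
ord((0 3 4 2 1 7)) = 6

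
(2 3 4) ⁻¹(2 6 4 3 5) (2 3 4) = (2 4 5 3 6) 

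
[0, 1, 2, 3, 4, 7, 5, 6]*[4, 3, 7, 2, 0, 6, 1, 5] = [4, 3, 7, 2, 0, 5, 6, 1]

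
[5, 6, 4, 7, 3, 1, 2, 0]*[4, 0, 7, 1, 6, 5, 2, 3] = [5, 2, 6, 3, 1, 0, 7, 4]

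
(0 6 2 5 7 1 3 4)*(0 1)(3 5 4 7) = (0 6 2 4 1 5 3 7)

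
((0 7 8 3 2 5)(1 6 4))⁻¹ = (0 5 2 3 8 7)(1 4 6)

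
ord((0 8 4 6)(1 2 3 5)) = 4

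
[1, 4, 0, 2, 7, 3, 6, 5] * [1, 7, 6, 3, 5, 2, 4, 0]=[7, 5, 1, 6, 0, 3, 4, 2]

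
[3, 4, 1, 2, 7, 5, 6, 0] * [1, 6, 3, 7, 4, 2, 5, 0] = [7, 4, 6, 3, 0, 2, 5, 1]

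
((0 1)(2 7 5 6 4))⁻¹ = (0 1)(2 4 6 5 7)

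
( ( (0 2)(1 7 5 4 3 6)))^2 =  (1 5 3)(4 6 7)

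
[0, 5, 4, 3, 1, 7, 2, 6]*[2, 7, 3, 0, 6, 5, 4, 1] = [2, 5, 6, 0, 7, 1, 3, 4]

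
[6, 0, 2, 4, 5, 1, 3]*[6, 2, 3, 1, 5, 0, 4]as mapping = [0→4, 1→6, 2→3, 3→5, 4→0, 5→2, 6→1]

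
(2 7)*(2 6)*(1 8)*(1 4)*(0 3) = (0 3)(1 8 4)(2 7 6)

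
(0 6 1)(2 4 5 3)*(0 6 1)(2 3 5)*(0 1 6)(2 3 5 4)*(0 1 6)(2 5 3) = (2 5 4)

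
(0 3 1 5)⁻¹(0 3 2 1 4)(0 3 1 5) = (1 2 5 4 3)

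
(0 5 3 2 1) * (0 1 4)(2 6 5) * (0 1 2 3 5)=(0 3 6)(1 2 4)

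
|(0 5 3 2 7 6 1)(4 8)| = 14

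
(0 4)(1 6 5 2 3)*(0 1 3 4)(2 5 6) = (1 2 4)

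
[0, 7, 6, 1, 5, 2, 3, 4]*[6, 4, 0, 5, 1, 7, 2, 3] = [6, 3, 2, 4, 7, 0, 5, 1]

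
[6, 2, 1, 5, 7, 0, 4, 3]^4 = [3, 1, 2, 4, 0, 7, 5, 6]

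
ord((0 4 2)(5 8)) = 6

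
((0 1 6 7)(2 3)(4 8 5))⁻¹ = (0 7 6 1)(2 3)(4 5 8)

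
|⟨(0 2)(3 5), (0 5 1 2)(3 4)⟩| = 360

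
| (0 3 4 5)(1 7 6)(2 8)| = 12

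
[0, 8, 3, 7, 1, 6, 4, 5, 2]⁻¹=[0, 4, 8, 2, 6, 7, 5, 3, 1]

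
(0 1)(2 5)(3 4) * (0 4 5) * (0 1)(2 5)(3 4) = (1 3 2)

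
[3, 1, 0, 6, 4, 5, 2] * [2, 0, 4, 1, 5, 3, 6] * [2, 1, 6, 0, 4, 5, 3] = [1, 2, 6, 3, 5, 0, 4]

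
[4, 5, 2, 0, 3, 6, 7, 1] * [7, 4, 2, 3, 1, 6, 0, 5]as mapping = [0→1, 1→6, 2→2, 3→7, 4→3, 5→0, 6→5, 7→4]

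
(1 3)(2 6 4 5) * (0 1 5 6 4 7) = (0 1 3 5 2 4 6 7)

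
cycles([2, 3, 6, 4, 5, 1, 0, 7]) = (0 2 6) (1 3 4 5) 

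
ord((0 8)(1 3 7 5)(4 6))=4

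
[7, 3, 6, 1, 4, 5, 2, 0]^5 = [7, 3, 6, 1, 4, 5, 2, 0]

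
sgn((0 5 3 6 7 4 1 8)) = -1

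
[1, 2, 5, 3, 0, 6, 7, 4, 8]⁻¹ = [4, 0, 1, 3, 7, 2, 5, 6, 8]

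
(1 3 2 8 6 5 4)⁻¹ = (1 4 5 6 8 2 3)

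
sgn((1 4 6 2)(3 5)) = 1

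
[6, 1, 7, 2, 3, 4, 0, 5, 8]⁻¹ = [6, 1, 3, 4, 5, 7, 0, 2, 8]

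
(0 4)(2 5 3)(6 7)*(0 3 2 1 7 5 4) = (1 7 6 5 2 4 3)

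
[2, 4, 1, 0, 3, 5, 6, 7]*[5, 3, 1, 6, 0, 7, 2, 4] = [1, 0, 3, 5, 6, 7, 2, 4]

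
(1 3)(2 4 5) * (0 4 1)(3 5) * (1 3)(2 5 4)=(0 2 3)(1 4)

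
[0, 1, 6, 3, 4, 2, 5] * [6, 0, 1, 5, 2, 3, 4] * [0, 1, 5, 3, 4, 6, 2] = [2, 0, 4, 6, 5, 1, 3]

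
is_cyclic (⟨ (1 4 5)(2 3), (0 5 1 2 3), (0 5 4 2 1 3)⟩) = no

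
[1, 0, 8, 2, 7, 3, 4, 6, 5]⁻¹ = [1, 0, 3, 5, 6, 8, 7, 4, 2]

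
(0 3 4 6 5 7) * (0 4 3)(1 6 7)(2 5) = (1 6 2 5)(4 7)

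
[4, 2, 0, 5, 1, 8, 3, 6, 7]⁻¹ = [2, 4, 1, 6, 0, 3, 7, 8, 5]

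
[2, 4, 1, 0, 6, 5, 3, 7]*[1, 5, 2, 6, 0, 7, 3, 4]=[2, 0, 5, 1, 3, 7, 6, 4]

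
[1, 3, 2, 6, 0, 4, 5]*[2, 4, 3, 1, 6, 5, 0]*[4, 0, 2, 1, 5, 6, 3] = [5, 0, 1, 4, 2, 3, 6]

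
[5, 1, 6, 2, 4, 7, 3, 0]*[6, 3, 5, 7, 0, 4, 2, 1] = [4, 3, 2, 5, 0, 1, 7, 6]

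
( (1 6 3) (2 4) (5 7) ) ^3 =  (2 4) (5 7) 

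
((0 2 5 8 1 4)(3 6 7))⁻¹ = (0 4 1 8 5 2)(3 7 6)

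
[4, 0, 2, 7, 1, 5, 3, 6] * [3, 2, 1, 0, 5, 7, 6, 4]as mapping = [0→5, 1→3, 2→1, 3→4, 4→2, 5→7, 6→0, 7→6]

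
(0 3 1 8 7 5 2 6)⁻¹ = (0 6 2 5 7 8 1 3)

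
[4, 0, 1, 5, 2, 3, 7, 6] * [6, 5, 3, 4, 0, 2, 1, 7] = [0, 6, 5, 2, 3, 4, 7, 1]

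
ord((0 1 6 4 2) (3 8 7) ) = 15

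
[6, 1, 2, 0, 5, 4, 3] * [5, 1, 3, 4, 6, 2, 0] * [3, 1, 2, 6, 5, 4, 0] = [3, 1, 6, 4, 2, 0, 5]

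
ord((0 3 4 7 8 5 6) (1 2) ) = 14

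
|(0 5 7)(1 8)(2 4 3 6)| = 12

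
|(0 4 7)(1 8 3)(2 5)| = 6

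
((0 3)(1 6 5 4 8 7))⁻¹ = (0 3)(1 7 8 4 5 6)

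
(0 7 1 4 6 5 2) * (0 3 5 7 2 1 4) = (0 2 3 5 1)(4 6 7)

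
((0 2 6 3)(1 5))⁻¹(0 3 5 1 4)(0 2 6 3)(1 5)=(0 1 5 4 2)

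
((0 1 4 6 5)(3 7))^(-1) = (0 5 6 4 1)(3 7)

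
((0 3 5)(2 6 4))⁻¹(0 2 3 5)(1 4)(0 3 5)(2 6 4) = (0 3 6 5)(1 2)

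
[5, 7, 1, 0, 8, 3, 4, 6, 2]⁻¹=[3, 2, 8, 5, 6, 0, 7, 1, 4]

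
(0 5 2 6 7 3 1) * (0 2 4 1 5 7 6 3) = (0 7)(1 2 3 5 4)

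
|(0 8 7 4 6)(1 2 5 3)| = 20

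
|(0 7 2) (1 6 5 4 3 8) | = 6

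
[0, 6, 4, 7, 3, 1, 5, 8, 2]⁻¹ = [0, 5, 8, 4, 2, 6, 1, 3, 7]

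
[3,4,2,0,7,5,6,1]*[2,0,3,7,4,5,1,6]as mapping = [0→7,1→4,2→3,3→2,4→6,5→5,6→1,7→0]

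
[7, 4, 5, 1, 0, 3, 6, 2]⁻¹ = [4, 3, 7, 5, 1, 2, 6, 0]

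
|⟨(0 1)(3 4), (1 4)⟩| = 8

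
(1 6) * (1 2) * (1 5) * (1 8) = (1 6 2 5 8)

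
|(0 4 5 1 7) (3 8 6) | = 15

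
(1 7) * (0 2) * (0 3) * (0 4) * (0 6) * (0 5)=(0 2 3 4 6 5)(1 7)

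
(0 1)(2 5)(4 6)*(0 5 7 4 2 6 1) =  (1 5 6 2 7 4)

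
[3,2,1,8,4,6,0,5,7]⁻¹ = [6,2,1,0,4,7,5,8,3]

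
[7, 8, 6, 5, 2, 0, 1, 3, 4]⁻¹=[5, 6, 4, 7, 8, 3, 2, 0, 1]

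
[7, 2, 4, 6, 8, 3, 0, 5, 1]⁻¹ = [6, 8, 1, 5, 2, 7, 3, 0, 4]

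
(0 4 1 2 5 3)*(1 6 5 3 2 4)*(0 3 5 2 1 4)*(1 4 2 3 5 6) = (0 2 6 3 5 4 1)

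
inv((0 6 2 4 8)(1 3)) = (0 8 4 2 6)(1 3)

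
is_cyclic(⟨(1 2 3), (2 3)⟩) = no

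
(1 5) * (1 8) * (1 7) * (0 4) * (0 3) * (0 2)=(0 4 3 2)(1 5 8 7)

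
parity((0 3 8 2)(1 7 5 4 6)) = odd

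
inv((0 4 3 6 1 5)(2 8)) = (0 5 1 6 3 4)(2 8)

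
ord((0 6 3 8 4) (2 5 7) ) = 15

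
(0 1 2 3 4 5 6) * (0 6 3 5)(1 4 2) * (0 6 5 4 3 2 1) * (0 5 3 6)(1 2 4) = (0 6 3 2 1 5 4)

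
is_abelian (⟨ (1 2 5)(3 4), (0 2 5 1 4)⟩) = no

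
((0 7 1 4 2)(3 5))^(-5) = (3 5)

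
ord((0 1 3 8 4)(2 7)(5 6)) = 10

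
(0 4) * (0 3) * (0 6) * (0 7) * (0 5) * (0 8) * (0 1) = (0 4 3 6 7 5 8 1)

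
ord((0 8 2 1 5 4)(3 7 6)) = 6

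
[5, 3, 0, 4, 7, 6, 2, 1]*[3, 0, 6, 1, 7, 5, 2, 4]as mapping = [0→5, 1→1, 2→3, 3→7, 4→4, 5→2, 6→6, 7→0]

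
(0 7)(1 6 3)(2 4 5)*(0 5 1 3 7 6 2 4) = (0 6 7 5 4 1 2)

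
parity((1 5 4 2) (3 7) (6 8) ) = odd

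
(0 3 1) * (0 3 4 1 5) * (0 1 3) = (0 4 3 5 1)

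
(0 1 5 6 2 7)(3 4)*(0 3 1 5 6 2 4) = (0 5 2 7 3)(1 6 4)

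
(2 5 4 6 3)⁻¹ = (2 3 6 4 5)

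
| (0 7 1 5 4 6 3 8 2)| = 9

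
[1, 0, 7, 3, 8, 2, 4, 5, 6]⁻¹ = [1, 0, 5, 3, 6, 7, 8, 2, 4]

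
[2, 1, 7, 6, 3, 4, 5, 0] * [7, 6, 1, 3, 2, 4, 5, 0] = [1, 6, 0, 5, 3, 2, 4, 7]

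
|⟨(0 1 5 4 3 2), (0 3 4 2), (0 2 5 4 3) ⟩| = 720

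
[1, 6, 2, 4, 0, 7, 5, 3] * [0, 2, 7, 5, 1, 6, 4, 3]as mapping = [0→2, 1→4, 2→7, 3→1, 4→0, 5→3, 6→6, 7→5]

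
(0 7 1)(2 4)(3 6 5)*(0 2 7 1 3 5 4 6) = (0 1 2 6 4 7 3)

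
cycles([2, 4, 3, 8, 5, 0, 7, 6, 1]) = (0 2 3 8 1 4 5)(6 7)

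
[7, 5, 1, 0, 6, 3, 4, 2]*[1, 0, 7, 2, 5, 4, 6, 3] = [3, 4, 0, 1, 6, 2, 5, 7]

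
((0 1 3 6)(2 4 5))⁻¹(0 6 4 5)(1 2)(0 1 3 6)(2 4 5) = (0 5 2 1)(3 4)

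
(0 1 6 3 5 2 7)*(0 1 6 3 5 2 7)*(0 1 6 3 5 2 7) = (0 3 7 6 2 1 5)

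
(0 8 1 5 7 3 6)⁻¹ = (0 6 3 7 5 1 8)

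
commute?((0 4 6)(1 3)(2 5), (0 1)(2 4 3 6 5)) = no:(0 4 6)(1 3)(2 5) * (0 1)(2 4 3 6 5) = (0 3)(1 6)(4 5), (0 1)(2 4 3 6 5) * (0 4 6)(1 3)(2 5) = (0 3)(1 4)(2 6)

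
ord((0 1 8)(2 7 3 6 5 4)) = 6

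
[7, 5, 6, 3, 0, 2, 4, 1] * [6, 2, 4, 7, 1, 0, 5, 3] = [3, 0, 5, 7, 6, 4, 1, 2]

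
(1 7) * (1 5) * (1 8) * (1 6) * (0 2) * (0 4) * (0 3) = (0 2 4 3)(1 7 5 8 6)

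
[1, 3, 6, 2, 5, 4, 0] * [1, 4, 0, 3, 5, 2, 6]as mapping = [0→4, 1→3, 2→6, 3→0, 4→2, 5→5, 6→1]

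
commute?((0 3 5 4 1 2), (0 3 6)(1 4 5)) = no:(0 3 5 4 1 2)*(0 3 6)(1 4 5) = (0 6)(1 2 3), (0 3 6)(1 4 5)*(0 3 5 4 1 2) = (0 5 2)(3 6)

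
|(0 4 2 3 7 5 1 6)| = 8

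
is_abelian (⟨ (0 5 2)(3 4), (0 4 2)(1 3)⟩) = no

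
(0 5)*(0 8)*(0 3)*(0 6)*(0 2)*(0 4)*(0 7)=(0 5 8 3 6 2 4 7)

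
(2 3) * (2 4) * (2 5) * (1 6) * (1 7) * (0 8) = (0 8)(1 6 7)(2 3 4 5)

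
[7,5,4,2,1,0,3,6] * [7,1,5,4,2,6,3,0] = [0,6,2,5,1,7,4,3]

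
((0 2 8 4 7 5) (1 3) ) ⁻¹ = (0 5 7 4 8 2) (1 3) 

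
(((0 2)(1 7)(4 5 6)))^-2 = (4 5 6)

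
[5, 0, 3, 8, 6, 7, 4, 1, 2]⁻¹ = [1, 7, 8, 2, 6, 0, 4, 5, 3]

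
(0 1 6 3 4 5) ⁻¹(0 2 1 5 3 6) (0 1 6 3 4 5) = (0 4 3 1 2 6) 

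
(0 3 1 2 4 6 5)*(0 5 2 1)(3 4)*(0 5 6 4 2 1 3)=(0 2)(1 3 5 6)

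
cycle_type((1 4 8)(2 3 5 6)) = 3.4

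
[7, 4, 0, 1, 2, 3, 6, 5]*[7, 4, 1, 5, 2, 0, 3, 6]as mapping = [0→6, 1→2, 2→7, 3→4, 4→1, 5→5, 6→3, 7→0]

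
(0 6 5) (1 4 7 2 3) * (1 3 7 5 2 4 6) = (0 1 6 2 7 4 5) 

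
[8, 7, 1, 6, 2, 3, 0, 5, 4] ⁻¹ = [6, 2, 4, 5, 8, 7, 3, 1, 0] 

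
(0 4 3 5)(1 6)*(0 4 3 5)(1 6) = (0 3)(4 5)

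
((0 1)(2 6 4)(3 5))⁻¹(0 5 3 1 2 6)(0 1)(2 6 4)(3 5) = (0 6 4 1 3 5)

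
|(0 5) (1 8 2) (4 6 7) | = 6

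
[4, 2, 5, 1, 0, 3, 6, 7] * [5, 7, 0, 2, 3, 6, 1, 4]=[3, 0, 6, 7, 5, 2, 1, 4]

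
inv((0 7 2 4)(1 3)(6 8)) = (0 4 2 7)(1 3)(6 8)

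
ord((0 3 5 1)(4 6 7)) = 12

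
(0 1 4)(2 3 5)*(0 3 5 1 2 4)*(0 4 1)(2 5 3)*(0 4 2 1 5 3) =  (0 3 4 1 2)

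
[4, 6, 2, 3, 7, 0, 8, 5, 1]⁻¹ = [5, 8, 2, 3, 0, 7, 1, 4, 6]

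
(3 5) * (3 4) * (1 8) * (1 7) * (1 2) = (1 8 7 2)(3 5 4)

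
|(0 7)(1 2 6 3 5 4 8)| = 14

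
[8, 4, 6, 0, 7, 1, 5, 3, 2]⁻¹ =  [3, 5, 8, 7, 1, 6, 2, 4, 0]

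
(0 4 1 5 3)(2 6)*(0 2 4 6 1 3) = (0 6 4 3 2 1 5)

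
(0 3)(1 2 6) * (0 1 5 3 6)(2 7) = (0 6 5 3 1 7 2)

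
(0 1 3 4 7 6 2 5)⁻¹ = (0 5 2 6 7 4 3 1)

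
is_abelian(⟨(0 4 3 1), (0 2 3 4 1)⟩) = no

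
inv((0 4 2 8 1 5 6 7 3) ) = (0 3 7 6 5 1 8 2 4) 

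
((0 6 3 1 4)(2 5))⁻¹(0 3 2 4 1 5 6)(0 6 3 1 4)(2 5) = (0 4 2 3 6 1 5)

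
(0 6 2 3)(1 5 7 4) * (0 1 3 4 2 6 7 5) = (0 7 2 4 3 1)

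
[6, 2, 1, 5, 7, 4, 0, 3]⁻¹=[6, 2, 1, 7, 5, 3, 0, 4]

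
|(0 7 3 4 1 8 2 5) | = 8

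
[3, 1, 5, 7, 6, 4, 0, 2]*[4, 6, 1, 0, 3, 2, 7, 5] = [0, 6, 2, 5, 7, 3, 4, 1]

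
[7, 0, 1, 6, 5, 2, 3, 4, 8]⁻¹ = [1, 2, 5, 6, 7, 4, 3, 0, 8]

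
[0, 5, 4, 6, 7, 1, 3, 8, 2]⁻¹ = [0, 5, 8, 6, 2, 1, 3, 4, 7]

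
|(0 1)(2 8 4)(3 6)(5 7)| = 6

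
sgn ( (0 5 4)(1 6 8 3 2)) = 1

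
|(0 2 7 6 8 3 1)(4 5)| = 14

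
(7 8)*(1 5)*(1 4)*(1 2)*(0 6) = (0 6)(1 5 4 2)(7 8)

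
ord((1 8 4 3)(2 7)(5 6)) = 4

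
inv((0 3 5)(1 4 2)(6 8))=(0 5 3)(1 2 4)(6 8)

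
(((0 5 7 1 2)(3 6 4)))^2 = (0 7 2 5 1)(3 4 6)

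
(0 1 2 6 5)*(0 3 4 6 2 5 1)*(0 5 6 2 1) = (0 5 3 4 2 1 6)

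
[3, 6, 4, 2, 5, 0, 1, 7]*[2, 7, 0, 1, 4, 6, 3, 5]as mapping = [0→1, 1→3, 2→4, 3→0, 4→6, 5→2, 6→7, 7→5]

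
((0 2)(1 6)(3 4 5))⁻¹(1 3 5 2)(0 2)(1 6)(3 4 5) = (0 6 4 3)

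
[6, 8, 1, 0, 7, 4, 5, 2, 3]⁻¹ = [3, 2, 7, 8, 5, 6, 0, 4, 1]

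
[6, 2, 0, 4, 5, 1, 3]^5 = [1, 4, 5, 0, 6, 3, 2]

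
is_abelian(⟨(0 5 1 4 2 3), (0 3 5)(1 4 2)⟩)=no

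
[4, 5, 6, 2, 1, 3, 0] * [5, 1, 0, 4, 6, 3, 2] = [6, 3, 2, 0, 1, 4, 5]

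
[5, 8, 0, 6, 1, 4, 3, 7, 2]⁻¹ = [2, 4, 8, 6, 5, 0, 3, 7, 1]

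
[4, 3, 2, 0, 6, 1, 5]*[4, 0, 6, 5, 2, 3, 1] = [2, 5, 6, 4, 1, 0, 3]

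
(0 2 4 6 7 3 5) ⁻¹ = (0 5 3 7 6 4 2) 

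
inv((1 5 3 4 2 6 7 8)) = (1 8 7 6 2 4 3 5)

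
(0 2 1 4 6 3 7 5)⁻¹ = (0 5 7 3 6 4 1 2)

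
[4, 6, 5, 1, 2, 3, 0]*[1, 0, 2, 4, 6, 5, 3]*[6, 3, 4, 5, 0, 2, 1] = [1, 5, 2, 6, 4, 0, 3]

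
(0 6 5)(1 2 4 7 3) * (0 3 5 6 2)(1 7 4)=(0 2 1)(3 7 5)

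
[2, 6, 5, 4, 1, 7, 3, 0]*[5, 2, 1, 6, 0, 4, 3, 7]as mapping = [0→1, 1→3, 2→4, 3→0, 4→2, 5→7, 6→6, 7→5]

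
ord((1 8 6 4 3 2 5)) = 7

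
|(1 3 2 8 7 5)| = 6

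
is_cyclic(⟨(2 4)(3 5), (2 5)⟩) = no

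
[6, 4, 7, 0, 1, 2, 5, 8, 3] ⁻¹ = [3, 4, 5, 8, 1, 6, 0, 2, 7] 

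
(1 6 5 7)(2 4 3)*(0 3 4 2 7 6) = (0 3 7 1)(5 6)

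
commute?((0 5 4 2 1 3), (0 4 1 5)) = no:(0 5 4 2 1 3) * (0 4 1 5) = (1 3 4 2 5), (0 4 1 5) * (0 5 4 2 1 3) = (0 2 1 4 3)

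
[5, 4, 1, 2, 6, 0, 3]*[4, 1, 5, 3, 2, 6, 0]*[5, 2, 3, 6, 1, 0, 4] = [4, 3, 2, 0, 5, 1, 6]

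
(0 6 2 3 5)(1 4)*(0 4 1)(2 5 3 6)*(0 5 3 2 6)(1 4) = (0 6 3 2)(1 4 5)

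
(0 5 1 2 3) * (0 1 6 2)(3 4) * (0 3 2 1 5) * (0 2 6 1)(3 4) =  (0 2 3 5 1 4 6)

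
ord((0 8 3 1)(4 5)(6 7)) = 4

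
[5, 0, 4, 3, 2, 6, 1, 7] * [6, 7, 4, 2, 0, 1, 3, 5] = [1, 6, 0, 2, 4, 3, 7, 5]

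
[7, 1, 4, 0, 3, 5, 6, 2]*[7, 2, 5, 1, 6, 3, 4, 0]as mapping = [0→0, 1→2, 2→6, 3→7, 4→1, 5→3, 6→4, 7→5]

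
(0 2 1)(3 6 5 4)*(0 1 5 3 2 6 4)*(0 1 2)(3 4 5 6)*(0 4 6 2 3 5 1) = (0 5)(1 3)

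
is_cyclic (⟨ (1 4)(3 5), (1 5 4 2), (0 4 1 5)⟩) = no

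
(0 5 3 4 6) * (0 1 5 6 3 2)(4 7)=(0 6 1 5 2)(3 7 4)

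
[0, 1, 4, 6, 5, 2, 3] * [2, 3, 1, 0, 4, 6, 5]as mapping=[0→2, 1→3, 2→4, 3→5, 4→6, 5→1, 6→0]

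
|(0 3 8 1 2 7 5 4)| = 8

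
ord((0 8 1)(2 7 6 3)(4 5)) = 12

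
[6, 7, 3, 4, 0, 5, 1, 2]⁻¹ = [4, 6, 7, 2, 3, 5, 0, 1]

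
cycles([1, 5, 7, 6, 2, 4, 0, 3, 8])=(0 1 5 4 2 7 3 6) 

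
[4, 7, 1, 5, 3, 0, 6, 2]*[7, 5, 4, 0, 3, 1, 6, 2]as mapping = [0→3, 1→2, 2→5, 3→1, 4→0, 5→7, 6→6, 7→4]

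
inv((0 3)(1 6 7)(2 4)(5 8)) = (0 3)(1 7 6)(2 4)(5 8)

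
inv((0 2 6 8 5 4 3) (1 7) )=(0 3 4 5 8 6 2) (1 7) 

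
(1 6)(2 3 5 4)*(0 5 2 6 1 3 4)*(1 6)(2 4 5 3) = (0 3 4 1 6 2 5)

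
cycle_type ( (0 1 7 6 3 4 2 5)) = 8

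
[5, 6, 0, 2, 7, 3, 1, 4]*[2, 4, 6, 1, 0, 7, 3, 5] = [7, 3, 2, 6, 5, 1, 4, 0]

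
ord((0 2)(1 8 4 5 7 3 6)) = 14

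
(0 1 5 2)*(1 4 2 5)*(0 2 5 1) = (0 4 5 1)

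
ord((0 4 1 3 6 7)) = 6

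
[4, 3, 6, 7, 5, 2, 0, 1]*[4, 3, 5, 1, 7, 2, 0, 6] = [7, 1, 0, 6, 2, 5, 4, 3]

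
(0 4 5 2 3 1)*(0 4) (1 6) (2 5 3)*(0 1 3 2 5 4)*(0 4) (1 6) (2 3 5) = (0 6 5) (1 4 3) 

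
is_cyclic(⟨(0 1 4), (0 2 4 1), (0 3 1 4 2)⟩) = no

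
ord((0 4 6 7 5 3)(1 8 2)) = 6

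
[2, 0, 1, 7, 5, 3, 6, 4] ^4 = [2, 0, 1, 3, 4, 5, 6, 7] 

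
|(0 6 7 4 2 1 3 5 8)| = 9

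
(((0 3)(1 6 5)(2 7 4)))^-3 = (0 3)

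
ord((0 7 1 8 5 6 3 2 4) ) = 9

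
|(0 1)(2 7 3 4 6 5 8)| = 14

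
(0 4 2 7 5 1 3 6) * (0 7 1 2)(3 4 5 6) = (0 5 2 1 4)(6 7)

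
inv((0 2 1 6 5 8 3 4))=(0 4 3 8 5 6 1 2)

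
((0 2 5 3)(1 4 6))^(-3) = (0 2 5 3)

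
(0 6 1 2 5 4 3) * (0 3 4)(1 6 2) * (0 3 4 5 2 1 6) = (0 1 6)(3 4 5)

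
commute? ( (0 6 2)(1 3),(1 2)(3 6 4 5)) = no: (0 6 2)(1 3) * (1 2)(3 6 4 5) = (0 4 5 3 2)(1 6),(1 2)(3 6 4 5) * (0 6 2)(1 3) = (0 6 4 5 1)(2 3)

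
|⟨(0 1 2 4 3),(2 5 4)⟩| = 360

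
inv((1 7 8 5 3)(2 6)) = (1 3 5 8 7)(2 6)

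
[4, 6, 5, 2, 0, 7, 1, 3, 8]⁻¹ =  [4, 6, 3, 7, 0, 2, 1, 5, 8]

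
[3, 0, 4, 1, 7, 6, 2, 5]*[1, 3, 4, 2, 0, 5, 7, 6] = [2, 1, 0, 3, 6, 7, 4, 5]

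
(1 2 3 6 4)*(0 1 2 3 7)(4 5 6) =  (0 1 3 4 2 7)(5 6)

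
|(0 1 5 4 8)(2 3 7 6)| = 20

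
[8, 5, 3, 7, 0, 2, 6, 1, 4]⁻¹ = [4, 7, 5, 2, 8, 1, 6, 3, 0]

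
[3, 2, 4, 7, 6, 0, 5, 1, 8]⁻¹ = [5, 7, 1, 0, 2, 6, 4, 3, 8]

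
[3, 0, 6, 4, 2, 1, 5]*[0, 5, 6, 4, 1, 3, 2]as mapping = [0→4, 1→0, 2→2, 3→1, 4→6, 5→5, 6→3]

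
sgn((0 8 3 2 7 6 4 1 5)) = 1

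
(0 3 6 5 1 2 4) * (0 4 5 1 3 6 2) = (0 6 1)(2 5 3)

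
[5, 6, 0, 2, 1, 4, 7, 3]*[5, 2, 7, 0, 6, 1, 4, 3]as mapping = [0→1, 1→4, 2→5, 3→7, 4→2, 5→6, 6→3, 7→0]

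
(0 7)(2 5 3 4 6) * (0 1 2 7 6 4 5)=(0 6 7 1 2)(3 5)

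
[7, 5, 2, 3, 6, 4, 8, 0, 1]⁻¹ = [7, 8, 2, 3, 5, 1, 4, 0, 6]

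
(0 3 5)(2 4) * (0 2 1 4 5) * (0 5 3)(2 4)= (1 2 3 5 4)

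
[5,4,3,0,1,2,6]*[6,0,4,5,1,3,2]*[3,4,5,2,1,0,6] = [2,4,0,6,3,1,5]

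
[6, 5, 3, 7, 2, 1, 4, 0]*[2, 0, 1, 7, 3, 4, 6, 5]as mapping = [0→6, 1→4, 2→7, 3→5, 4→1, 5→0, 6→3, 7→2]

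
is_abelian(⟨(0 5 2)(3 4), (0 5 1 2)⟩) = no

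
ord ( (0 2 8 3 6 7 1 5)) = 8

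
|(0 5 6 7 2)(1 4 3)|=15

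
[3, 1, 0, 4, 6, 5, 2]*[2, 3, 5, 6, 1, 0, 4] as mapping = [0→6, 1→3, 2→2, 3→1, 4→4, 5→0, 6→5] 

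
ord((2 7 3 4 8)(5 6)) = 10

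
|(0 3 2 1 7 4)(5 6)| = 6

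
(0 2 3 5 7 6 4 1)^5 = (0 6 3 1 7 2 4 5)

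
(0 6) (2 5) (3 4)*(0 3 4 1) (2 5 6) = (0 2 6 3 1) 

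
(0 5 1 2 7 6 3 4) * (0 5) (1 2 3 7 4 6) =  (1 3 6 7) (2 4 5) 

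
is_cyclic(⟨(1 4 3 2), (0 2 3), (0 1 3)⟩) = no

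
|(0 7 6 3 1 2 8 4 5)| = 9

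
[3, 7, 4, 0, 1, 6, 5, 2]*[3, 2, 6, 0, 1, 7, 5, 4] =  [0, 4, 1, 3, 2, 5, 7, 6]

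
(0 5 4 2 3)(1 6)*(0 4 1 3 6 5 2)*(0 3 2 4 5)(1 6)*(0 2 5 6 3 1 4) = (1 2 4)(3 6 5)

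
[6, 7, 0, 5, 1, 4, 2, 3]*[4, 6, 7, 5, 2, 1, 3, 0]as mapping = [0→3, 1→0, 2→4, 3→1, 4→6, 5→2, 6→7, 7→5]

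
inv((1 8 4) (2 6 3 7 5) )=(1 4 8) (2 5 7 3 6) 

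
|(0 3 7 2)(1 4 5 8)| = 4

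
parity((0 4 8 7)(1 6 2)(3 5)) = even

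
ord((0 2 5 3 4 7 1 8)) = 8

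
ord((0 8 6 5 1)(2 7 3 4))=20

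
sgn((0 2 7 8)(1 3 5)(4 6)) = 1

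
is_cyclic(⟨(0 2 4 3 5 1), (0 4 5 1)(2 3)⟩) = no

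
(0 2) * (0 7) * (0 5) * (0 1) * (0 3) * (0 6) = (0 2 7 5 1 3 6)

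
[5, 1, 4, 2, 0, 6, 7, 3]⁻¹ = [4, 1, 3, 7, 2, 0, 5, 6]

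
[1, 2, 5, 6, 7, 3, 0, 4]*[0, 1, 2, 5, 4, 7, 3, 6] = [1, 2, 7, 3, 6, 5, 0, 4]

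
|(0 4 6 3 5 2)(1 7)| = 6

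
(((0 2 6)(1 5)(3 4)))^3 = (1 5)(3 4)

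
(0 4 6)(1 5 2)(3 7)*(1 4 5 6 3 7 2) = (0 5 1 6)(2 4 3)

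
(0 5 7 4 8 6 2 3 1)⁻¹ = (0 1 3 2 6 8 4 7 5)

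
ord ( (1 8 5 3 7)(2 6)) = 10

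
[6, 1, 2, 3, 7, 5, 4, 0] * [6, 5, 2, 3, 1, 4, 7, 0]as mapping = [0→7, 1→5, 2→2, 3→3, 4→0, 5→4, 6→1, 7→6]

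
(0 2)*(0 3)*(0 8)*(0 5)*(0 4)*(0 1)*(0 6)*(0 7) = (0 2 3 8 5 4 1 6 7)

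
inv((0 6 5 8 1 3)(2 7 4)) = (0 3 1 8 5 6)(2 4 7)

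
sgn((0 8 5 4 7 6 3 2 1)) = 1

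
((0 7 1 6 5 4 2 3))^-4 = (0 5)(1 2)(3 6)(4 7)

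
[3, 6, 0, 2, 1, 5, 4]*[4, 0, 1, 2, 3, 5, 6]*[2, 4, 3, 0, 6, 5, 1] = [3, 1, 6, 4, 2, 5, 0]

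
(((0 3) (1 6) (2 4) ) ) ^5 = (0 3) (1 6) (2 4) 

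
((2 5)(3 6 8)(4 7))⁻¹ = (2 5)(3 8 6)(4 7)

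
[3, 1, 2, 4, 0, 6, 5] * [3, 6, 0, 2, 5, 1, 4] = [2, 6, 0, 5, 3, 4, 1]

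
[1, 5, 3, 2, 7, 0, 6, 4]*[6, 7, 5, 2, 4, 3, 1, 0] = [7, 3, 2, 5, 0, 6, 1, 4] 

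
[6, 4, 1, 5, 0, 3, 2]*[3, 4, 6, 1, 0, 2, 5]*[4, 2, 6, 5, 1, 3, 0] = [3, 4, 1, 6, 5, 2, 0]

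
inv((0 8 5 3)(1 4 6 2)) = (0 3 5 8)(1 2 6 4)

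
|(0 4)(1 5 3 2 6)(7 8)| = 10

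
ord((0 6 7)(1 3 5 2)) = 12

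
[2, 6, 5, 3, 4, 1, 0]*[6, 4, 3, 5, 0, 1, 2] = [3, 2, 1, 5, 0, 4, 6]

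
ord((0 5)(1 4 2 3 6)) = 10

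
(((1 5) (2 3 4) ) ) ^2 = (2 4 3) 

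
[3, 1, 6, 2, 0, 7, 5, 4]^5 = [7, 1, 0, 4, 5, 2, 3, 6]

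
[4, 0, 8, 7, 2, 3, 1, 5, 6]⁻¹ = [1, 6, 4, 5, 0, 7, 8, 3, 2]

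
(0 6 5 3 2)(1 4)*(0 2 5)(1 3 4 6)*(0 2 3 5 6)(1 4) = (0 4 5 1)(2 3 6)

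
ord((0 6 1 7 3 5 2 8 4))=9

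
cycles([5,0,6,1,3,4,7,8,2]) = (0 5 4 3 1)(2 6 7 8)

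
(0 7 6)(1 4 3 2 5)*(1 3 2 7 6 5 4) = (0 6)(2 4)(3 7 5)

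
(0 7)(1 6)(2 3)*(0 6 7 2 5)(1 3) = (0 2 1 7 6 3 5)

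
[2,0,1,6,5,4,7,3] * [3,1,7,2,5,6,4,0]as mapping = [0→7,1→3,2→1,3→4,4→6,5→5,6→0,7→2]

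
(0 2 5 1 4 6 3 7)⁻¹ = (0 7 3 6 4 1 5 2)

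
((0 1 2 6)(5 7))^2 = (0 2)(1 6)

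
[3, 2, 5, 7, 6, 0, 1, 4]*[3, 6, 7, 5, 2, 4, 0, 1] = [5, 7, 4, 1, 0, 3, 6, 2]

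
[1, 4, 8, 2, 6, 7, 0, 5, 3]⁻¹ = [6, 0, 3, 8, 1, 7, 4, 5, 2]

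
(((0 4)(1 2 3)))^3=(0 4)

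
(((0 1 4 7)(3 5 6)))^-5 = (0 7 4 1)(3 5 6)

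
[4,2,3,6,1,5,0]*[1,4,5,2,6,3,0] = [6,5,2,0,4,3,1]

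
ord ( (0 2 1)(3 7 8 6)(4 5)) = 12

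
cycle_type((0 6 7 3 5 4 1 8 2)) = 9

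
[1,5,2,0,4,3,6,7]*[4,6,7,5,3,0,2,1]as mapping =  [0→6,1→0,2→7,3→4,4→3,5→5,6→2,7→1]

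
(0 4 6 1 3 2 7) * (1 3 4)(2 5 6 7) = (0 1 4 7)(3 5 6)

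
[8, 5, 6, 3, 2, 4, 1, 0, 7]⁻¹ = [7, 6, 4, 3, 5, 1, 2, 8, 0]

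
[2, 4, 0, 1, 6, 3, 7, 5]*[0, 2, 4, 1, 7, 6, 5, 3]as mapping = [0→4, 1→7, 2→0, 3→2, 4→5, 5→1, 6→3, 7→6]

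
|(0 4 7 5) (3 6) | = 4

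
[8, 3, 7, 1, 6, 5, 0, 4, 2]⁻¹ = [6, 3, 8, 1, 7, 5, 4, 2, 0]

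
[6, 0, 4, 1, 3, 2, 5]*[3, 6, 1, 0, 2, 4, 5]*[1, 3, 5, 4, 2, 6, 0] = [6, 4, 5, 0, 1, 3, 2]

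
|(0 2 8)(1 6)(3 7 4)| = 6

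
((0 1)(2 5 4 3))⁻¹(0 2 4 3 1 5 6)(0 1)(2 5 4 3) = (0 4 6 1 5 3 2)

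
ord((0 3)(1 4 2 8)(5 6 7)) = 12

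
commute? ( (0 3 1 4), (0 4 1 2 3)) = no: (0 3 1 4) * (0 4 1 2 3) = (2 3), (0 4 1 2 3) * (0 3 1 4) = (1 2)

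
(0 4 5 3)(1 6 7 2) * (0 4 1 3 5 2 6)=(0 1)(2 3 4)(6 7)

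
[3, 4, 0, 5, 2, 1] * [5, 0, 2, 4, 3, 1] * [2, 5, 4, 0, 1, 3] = [1, 0, 3, 5, 4, 2]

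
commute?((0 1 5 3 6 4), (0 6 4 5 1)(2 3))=no:(0 1 5 3 6 4) * (0 6 4 5 1)(2 3)=(2 3 4 6 5), (0 6 4 5 1)(2 3) * (0 1 5 3 6 4)=(0 4 3 2 6)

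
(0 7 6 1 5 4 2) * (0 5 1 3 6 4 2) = (0 7 4)(2 5)(3 6)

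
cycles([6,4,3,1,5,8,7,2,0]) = (0 6 7 2 3 1 4 5 8)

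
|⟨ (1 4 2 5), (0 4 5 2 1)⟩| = 120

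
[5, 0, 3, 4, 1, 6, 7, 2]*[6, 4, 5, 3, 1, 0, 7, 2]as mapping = [0→0, 1→6, 2→3, 3→1, 4→4, 5→7, 6→2, 7→5]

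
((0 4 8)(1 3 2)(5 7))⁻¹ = (0 8 4)(1 2 3)(5 7)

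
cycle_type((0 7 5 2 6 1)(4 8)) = 2.6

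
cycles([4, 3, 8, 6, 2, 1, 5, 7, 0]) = (0 4 2 8)(1 3 6 5)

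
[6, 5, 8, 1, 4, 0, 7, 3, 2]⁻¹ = [5, 3, 8, 7, 4, 1, 0, 6, 2]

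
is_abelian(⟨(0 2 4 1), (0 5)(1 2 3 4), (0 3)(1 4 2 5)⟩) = no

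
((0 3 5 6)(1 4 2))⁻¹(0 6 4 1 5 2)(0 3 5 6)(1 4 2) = (0 2 4 6 1 3)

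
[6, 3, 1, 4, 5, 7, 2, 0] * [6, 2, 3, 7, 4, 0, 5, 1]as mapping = [0→5, 1→7, 2→2, 3→4, 4→0, 5→1, 6→3, 7→6]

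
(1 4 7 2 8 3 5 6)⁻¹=(1 6 5 3 8 2 7 4)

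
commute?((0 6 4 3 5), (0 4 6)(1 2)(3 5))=no:(0 6 4 3 5)*(0 4 6)(1 2)(3 5)=(1 2)(4 5), (0 4 6)(1 2)(3 5)*(0 6 4 3 5)=(0 3)(1 2)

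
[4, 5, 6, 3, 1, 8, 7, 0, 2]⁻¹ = [7, 4, 8, 3, 0, 1, 2, 6, 5]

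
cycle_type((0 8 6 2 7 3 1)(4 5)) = 2.7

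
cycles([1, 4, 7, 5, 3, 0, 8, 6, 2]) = (0 1 4 3 5)(2 7 6 8)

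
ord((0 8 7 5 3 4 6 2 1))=9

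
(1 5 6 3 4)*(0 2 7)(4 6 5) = (0 2 7)(1 4)(3 6)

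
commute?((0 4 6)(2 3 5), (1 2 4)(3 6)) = no:(0 4 6)(2 3 5)*(1 2 4)(3 6) = (0 1 2 6)(3 5 4), (1 2 4)(3 6)*(0 4 6)(2 3 5) = (0 4 1 3)(2 6 5)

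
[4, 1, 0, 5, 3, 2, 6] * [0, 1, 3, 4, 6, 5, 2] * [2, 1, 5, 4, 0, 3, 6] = [6, 1, 2, 3, 0, 4, 5] 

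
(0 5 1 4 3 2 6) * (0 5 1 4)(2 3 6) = (0 1)(4 6 5)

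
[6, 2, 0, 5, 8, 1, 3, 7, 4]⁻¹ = [2, 5, 1, 6, 8, 3, 0, 7, 4]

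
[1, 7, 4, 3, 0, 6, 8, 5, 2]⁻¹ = [4, 0, 8, 3, 2, 7, 5, 1, 6]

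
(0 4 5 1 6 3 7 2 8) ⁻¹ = (0 8 2 7 3 6 1 5 4) 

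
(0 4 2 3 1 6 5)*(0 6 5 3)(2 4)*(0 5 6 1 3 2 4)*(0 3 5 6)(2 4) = (0 2 6 4 3 5 1)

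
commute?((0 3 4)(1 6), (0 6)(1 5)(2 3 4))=no:(0 3 4)(1 6)*(0 6)(1 5)(2 3 4)=(0 4 6 5 1)(2 3), (0 6)(1 5)(2 3 4)*(0 3 4)(1 6)=(0 1 5 6 3)(2 4)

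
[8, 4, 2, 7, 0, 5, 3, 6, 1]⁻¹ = [4, 8, 2, 6, 1, 5, 7, 3, 0]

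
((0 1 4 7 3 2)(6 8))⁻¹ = (0 2 3 7 4 1)(6 8)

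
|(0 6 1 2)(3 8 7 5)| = 4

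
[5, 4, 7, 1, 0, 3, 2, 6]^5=[0, 1, 6, 3, 4, 5, 7, 2]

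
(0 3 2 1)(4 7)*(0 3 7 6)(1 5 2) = (0 7 4 6)(1 3)(2 5)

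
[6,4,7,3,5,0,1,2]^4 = [5,6,2,3,1,4,0,7]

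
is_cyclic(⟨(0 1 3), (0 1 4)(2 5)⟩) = no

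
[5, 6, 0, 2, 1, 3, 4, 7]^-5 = [2, 6, 3, 5, 1, 0, 4, 7]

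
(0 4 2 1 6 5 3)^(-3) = (0 6 4 5 2 3 1)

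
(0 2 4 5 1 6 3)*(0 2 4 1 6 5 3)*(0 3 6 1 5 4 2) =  (0 2 5 1 4 6 3)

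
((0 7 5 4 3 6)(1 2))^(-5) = (0 7 5 4 3 6)(1 2)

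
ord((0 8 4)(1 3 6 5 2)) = 15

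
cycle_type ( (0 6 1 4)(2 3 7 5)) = 4^2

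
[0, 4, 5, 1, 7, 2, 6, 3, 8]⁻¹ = [0, 3, 5, 7, 1, 2, 6, 4, 8]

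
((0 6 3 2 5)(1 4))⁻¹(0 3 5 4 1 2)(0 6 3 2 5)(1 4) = (0 1 4 5 6 2)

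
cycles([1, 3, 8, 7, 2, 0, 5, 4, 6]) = (0 1 3 7 4 2 8 6 5)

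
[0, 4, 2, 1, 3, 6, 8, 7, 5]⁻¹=[0, 3, 2, 4, 1, 8, 5, 7, 6]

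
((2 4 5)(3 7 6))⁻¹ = (2 5 4)(3 6 7)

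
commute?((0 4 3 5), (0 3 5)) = no:(0 4 3 5)*(0 3 5) = (0 4 5 3), (0 3 5)*(0 4 3 5) = (0 5 4 3)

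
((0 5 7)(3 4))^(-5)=(0 5 7)(3 4)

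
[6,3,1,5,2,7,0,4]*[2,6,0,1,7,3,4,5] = [4,1,6,3,0,5,2,7]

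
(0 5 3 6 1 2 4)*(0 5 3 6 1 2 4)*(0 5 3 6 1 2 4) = (0 6 4 3 2 5 1)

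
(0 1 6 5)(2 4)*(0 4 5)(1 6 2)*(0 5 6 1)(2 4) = (0 1 4)(2 6 5)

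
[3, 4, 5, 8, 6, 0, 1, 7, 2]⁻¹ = [5, 6, 8, 0, 1, 2, 4, 7, 3]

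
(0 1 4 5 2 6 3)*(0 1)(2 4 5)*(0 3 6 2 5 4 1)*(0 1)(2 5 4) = (0 3 1 2 5)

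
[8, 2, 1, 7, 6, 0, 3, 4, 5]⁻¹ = [5, 2, 1, 6, 7, 8, 4, 3, 0]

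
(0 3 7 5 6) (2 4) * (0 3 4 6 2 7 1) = (0 4 7 5 2 6 3 1) 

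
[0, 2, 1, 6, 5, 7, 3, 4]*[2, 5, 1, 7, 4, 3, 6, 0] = [2, 1, 5, 6, 3, 0, 7, 4]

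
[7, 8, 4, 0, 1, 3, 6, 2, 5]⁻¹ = [3, 4, 7, 5, 2, 8, 6, 0, 1]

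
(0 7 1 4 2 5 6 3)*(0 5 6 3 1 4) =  (0 7 4 2 6 1)(3 5)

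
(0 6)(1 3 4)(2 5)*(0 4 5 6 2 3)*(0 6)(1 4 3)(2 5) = (0 5 1 6 3 2)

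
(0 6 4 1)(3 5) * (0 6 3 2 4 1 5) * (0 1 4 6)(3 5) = (0 5 2 6 4 3 1)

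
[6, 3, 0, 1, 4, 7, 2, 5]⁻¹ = [2, 3, 6, 1, 4, 7, 0, 5]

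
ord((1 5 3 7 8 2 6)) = 7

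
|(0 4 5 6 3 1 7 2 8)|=9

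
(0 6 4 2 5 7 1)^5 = (0 7 2 6 1 5 4)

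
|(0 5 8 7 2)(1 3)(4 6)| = 10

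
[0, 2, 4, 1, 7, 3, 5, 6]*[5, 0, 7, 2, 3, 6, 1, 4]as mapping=[0→5, 1→7, 2→3, 3→0, 4→4, 5→2, 6→6, 7→1]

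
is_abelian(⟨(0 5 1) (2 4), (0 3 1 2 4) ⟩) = no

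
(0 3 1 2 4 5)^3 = (0 2)(1 5)(3 4)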